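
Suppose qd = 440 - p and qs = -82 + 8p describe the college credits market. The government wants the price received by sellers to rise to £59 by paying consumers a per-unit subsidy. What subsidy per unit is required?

Required subsidy s = £9 per unit

At a seller price of 59, quantity supplied is -82 + 8·59 = 390.
Buyers absorb 390 only when they pay pb with 440 − 1·pb = 390, i.e. pb = 50.
s = ps − pb = 59 − 50 = 9.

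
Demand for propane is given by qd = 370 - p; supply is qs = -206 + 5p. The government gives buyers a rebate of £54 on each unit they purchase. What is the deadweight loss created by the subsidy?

Pre-subsidy: 370 - p = -206 + 5p gives p* = 96, q* = 274.
With the rebate, buyers effectively pay pb = ps − 54, where ps is the price sellers receive.
Demand in terms of ps becomes qd = 370 − 1(ps − 54) = 424 - ps. Setting this equal to supply: 424 - ps = -206 + 5ps, so ps = 105.
Buyers pay pb = 105 − 54 = 51; q' = -206 + 5·105 = 319.
The subsidy expands output by 319 − 274 = 45 past the efficient level; on those units the gap between marginal cost and willingness to pay runs from 0 up to 54.
DWL = ½ × 54 × 45 = 1215.

Deadweight loss = £1215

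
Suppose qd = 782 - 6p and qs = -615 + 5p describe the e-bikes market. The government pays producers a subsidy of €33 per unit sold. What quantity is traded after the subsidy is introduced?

q' = 110

Pre-subsidy: 782 - 6p = -615 + 5p gives p* = 127, q* = 20.
With the subsidy, sellers receive ps = pb + 33 for each unit, where pb is the price buyers pay.
Supply in terms of pb becomes qs = -615 + 5(pb + 33) = -450 + 5pb. Setting this equal to demand: 782 - 6pb = -450 + 5pb, so pb = 112.
Sellers receive ps = 112 + 33 = 145; q' = 782 − 6·112 = 110.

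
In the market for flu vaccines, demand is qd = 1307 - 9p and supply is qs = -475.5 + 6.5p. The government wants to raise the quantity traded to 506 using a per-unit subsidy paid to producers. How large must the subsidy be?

Required subsidy s = 62 per unit

At q = 506, invert demand for the buyer price: pb = (1307 − 506)/9 = 89; invert supply for the seller price: ps = (506 − (-475.5))/6.5 = 151.
The subsidy must fill the gap: s = ps − pb = 151 − 89 = 62.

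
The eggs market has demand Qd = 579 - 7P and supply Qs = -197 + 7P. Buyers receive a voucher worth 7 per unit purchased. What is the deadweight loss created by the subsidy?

Deadweight loss = 85.75

Pre-subsidy: 579 - 7P = -197 + 7P gives P* = 388/7, Q* = 191.
With the rebate, buyers effectively pay Pb = Ps − 7, where Ps is the price sellers receive.
Demand in terms of Ps becomes Qd = 579 − 7(Ps − 7) = 628 - 7Ps. Setting this equal to supply: 628 - 7Ps = -197 + 7Ps, so Ps = 825/14.
Buyers pay Pb = 825/14 − 7 = 727/14; Q' = -197 + 7·(825/14) = 215.5.
The subsidy expands output by 215.5 − 191 = 24.5 past the efficient level; on those units the gap between marginal cost and willingness to pay runs from 0 up to 7.
DWL = ½ × 7 × 24.5 = 85.75.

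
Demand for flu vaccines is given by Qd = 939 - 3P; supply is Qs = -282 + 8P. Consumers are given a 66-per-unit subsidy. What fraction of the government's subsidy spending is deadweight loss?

DWL / government spending = 0.096

Pre-subsidy: 939 - 3P = -282 + 8P gives P* = 111, Q* = 606.
With the rebate, buyers effectively pay Pb = Ps − 66, where Ps is the price sellers receive.
Demand in terms of Ps becomes Qd = 939 − 3(Ps − 66) = 1137 - 3Ps. Setting this equal to supply: 1137 - 3Ps = -282 + 8Ps, so Ps = 129.
Buyers pay Pb = 129 − 66 = 63; Q' = -282 + 8·129 = 750.
ΔCS = ½(606 + 750)(111 − 63) = 32544; ΔPS = ½(606 + 750)(129 − 111) = 12204.
Government spending = 66 × 750 = 49500.
DWL = ½ × 66 × (750 − 606) = 4752; fraction = 4752 / 49500 = 0.096.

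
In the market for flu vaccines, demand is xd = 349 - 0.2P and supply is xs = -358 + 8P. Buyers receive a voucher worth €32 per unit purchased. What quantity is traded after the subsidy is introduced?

x' = 338

Pre-subsidy: 349 - 0.2P = -358 + 8P gives P* = 3535/41, x* = 13602/41.
With the rebate, buyers effectively pay Pb = Ps − 32, where Ps is the price sellers receive.
Demand in terms of Ps becomes xd = 349 − 0.2(Ps − 32) = 355.4 - 0.2Ps. Setting this equal to supply: 355.4 - 0.2Ps = -358 + 8Ps, so Ps = 87.
Buyers pay Pb = 87 − 32 = 55; x' = -358 + 8·87 = 338.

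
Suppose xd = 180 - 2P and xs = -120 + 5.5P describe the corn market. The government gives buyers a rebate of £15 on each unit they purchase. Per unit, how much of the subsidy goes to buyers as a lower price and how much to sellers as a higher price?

Buyers gain £11 per unit; sellers gain £4 per unit

Pre-subsidy: 180 - 2P = -120 + 5.5P gives P* = 40, x* = 100.
With the rebate, buyers effectively pay Pb = Ps − 15, where Ps is the price sellers receive.
Demand in terms of Ps becomes xd = 180 − 2(Ps − 15) = 210 - 2Ps. Setting this equal to supply: 210 - 2Ps = -120 + 5.5Ps, so Ps = 44.
Buyers pay Pb = 44 − 15 = 29; x' = -120 + 5.5·44 = 122.
Buyers' price falls by P* − Pb = 40 − 29 = 11; sellers' price rises by Ps − P* = 44 − 40 = 4.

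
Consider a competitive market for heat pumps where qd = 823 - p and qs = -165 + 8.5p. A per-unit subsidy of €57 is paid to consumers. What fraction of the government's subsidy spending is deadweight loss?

DWL / government spending = 51/1540

Pre-subsidy: 823 - p = -165 + 8.5p gives p* = 104, q* = 719.
With the rebate, buyers effectively pay pb = ps − 57, where ps is the price sellers receive.
Demand in terms of ps becomes qd = 823 − 1(ps − 57) = 880 - ps. Setting this equal to supply: 880 - ps = -165 + 8.5ps, so ps = 110.
Buyers pay pb = 110 − 57 = 53; q' = -165 + 8.5·110 = 770.
ΔCS = ½(719 + 770)(104 − 53) = 37969.5; ΔPS = ½(719 + 770)(110 − 104) = 4467.
Government spending = 57 × 770 = 43890.
DWL = ½ × 57 × (770 − 719) = 1453.5; fraction = 1453.5 / 43890 = 51/1540.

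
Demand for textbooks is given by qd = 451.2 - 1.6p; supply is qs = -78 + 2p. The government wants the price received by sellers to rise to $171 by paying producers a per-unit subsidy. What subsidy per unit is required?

At a seller price of 171, quantity supplied is -78 + 2·171 = 264.
Buyers absorb 264 only when they pay pb with 451.2 − 1.6·pb = 264, i.e. pb = 117.
s = ps − pb = 171 − 117 = 54.

Required subsidy s = $54 per unit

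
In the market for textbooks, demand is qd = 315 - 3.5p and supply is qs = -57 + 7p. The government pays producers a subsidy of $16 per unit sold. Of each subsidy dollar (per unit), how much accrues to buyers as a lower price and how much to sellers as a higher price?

Pre-subsidy: 315 - 3.5p = -57 + 7p gives p* = 248/7, q* = 191.
With the subsidy, sellers receive ps = pb + 16 for each unit, where pb is the price buyers pay.
Supply in terms of pb becomes qs = -57 + 7(pb + 16) = 55 + 7pb. Setting this equal to demand: 315 - 3.5pb = 55 + 7pb, so pb = 520/21.
Sellers receive ps = 520/21 + 16 = 856/21; q' = 315 − 3.5·(520/21) = 685/3.
Buyers' price falls by p* − pb = 248/7 − 520/21 = 32/3; sellers' price rises by ps − p* = 856/21 − 248/7 = 16/3.

Buyers gain 32/3 per unit; sellers gain 16/3 per unit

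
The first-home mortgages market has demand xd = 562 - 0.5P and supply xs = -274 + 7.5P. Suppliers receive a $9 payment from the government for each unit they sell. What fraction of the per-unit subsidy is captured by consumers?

Pre-subsidy: 562 - 0.5P = -274 + 7.5P gives P* = 104.5, x* = 509.75.
With the subsidy, sellers receive Ps = Pb + 9 for each unit, where Pb is the price buyers pay.
Supply in terms of Pb becomes xs = -274 + 7.5(Pb + 9) = -206.5 + 7.5Pb. Setting this equal to demand: 562 - 0.5Pb = -206.5 + 7.5Pb, so Pb = 96.0625.
Sellers receive Ps = 96.0625 + 9 = 105.0625; x' = 562 − 0.5·96.0625 = 513.96875.
Buyers' price falls by P* − Pb = 104.5 − 96.0625 = 8.4375; sellers' price rises by Ps − P* = 105.0625 − 104.5 = 0.5625.
So consumers capture 8.4375/9 = 0.9375 of each unit of subsidy.

Consumer share = 0.9375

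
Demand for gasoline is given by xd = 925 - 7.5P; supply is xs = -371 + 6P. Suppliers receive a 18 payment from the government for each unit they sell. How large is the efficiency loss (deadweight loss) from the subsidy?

Deadweight loss = 540

Pre-subsidy: 925 - 7.5P = -371 + 6P gives P* = 96, x* = 205.
With the subsidy, sellers receive Ps = Pb + 18 for each unit, where Pb is the price buyers pay.
Supply in terms of Pb becomes xs = -371 + 6(Pb + 18) = -263 + 6Pb. Setting this equal to demand: 925 - 7.5Pb = -263 + 6Pb, so Pb = 88.
Sellers receive Ps = 88 + 18 = 106; x' = 925 − 7.5·88 = 265.
The subsidy expands output by 265 − 205 = 60 past the efficient level; on those units the gap between marginal cost and willingness to pay runs from 0 up to 18.
DWL = ½ × 18 × 60 = 540.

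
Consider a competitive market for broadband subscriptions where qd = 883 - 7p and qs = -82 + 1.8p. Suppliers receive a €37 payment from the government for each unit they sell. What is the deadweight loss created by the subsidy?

Pre-subsidy: 883 - 7p = -82 + 1.8p gives p* = 4825/44, q* = 5077/44.
With the subsidy, sellers receive ps = pb + 37 for each unit, where pb is the price buyers pay.
Supply in terms of pb becomes qs = -82 + 1.8(pb + 37) = -15.4 + 1.8pb. Setting this equal to demand: 883 - 7pb = -15.4 + 1.8pb, so pb = 1123/11.
Sellers receive ps = 1123/11 + 37 = 1530/11; q' = 883 − 7·(1123/11) = 1852/11.
The subsidy expands output by 1852/11 − 5077/44 = 2331/44 past the efficient level; on those units the gap between marginal cost and willingness to pay runs from 0 up to 37.
DWL = ½ × 37 × 2331/44 = 86247/88.

Deadweight loss = 86247/88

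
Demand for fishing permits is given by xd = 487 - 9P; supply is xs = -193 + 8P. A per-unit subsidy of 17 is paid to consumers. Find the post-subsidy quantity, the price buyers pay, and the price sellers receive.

x' = 199; buyers pay 32; sellers receive 49

Pre-subsidy: 487 - 9P = -193 + 8P gives P* = 40, x* = 127.
With the rebate, buyers effectively pay Pb = Ps − 17, where Ps is the price sellers receive.
Demand in terms of Ps becomes xd = 487 − 9(Ps − 17) = 640 - 9Ps. Setting this equal to supply: 640 - 9Ps = -193 + 8Ps, so Ps = 49.
Buyers pay Pb = 49 − 17 = 32; x' = -193 + 8·49 = 199.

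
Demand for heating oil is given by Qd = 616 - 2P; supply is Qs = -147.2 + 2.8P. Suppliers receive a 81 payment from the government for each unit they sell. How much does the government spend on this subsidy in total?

Government cost = 31792.5

Pre-subsidy: 616 - 2P = -147.2 + 2.8P gives P* = 159, Q* = 298.
With the subsidy, sellers receive Ps = Pb + 81 for each unit, where Pb is the price buyers pay.
Supply in terms of Pb becomes Qs = -147.2 + 2.8(Pb + 81) = 79.6 + 2.8Pb. Setting this equal to demand: 616 - 2Pb = 79.6 + 2.8Pb, so Pb = 111.75.
Sellers receive Ps = 111.75 + 81 = 192.75; Q' = 616 − 2·111.75 = 392.5.
Government outlay = subsidy × quantity = 81 × 392.5 = 31792.5.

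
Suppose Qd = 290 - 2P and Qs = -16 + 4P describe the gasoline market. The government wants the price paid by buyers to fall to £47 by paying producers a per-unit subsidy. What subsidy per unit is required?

At a buyer price of 47, quantity demanded is 290 − 2·47 = 196.
Sellers supply 196 only when they receive Ps with -16 + 4·Ps = 196, i.e. Ps = 53.
s = Ps − Pb = 53 − 47 = 6.

Required subsidy s = £6 per unit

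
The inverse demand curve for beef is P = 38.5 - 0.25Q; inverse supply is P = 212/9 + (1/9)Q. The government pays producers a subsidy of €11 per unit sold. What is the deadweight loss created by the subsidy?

Deadweight loss = 2178/13

Pre-subsidy: 38.5 - 0.25Q = 212/9 + (1/9)Q gives Q* = 538/13 and P* = 366/13.
With the subsidy, sellers receive Ps = Pb + 11 for each unit, where Pb is the price buyers pay.
On the curves, Pb = 38.5 - 0.25Q and Ps = 212/9 + (1/9)Q; the wedge Ps − Pb = 11 gives 212/9 + (1/9)Q − (38.5 - 0.25Q) = 11, so Q' = 934/13.
Then Pb = 38.5 − 0.25·(934/13) = 267/13 and Ps = 212/9 + (1/9)·(934/13) = 410/13.
The subsidy expands output by 934/13 − 538/13 = 396/13 past the efficient level; on those units the gap between marginal cost and willingness to pay runs from 0 up to 11.
DWL = ½ × 11 × 396/13 = 2178/13.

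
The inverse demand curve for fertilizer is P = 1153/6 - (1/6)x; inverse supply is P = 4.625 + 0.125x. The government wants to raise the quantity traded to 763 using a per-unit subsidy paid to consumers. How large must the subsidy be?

Required subsidy s = 35 per unit

At x = 763, from the demand curve buyers pay Pb = 1153/6 − (1/6)·763 = 65; from the supply curve sellers need Ps = 4.625 + 0.125·763 = 100.
The subsidy must fill the gap: s = Ps − Pb = 100 − 65 = 35.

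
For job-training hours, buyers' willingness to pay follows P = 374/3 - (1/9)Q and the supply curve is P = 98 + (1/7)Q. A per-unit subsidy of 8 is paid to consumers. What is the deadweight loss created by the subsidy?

Deadweight loss = 126

Pre-subsidy: 374/3 - (1/9)Q = 98 + (1/7)Q gives Q* = 105 and P* = 113.
With the rebate, buyers effectively pay Pb = Ps − 8, where Ps is the price sellers receive.
On the curves, Pb = 374/3 - (1/9)Q and Ps = 98 + (1/7)Q; the wedge Ps − Pb = 8 gives 98 + (1/7)Q − (374/3 - (1/9)Q) = 8, so Q' = 136.5.
Then Pb = 374/3 − (1/9)·136.5 = 109.5 and Ps = 98 + (1/7)·136.5 = 117.5.
The subsidy expands output by 136.5 − 105 = 31.5 past the efficient level; on those units the gap between marginal cost and willingness to pay runs from 0 up to 8.
DWL = ½ × 8 × 31.5 = 126.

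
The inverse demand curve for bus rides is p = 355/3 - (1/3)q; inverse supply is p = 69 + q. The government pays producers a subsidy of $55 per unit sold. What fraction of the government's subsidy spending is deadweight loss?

DWL / government spending = 165/626

Pre-subsidy: 355/3 - (1/3)q = 69 + q gives q* = 37 and p* = 106.
With the subsidy, sellers receive ps = pb + 55 for each unit, where pb is the price buyers pay.
On the curves, pb = 355/3 - (1/3)q and ps = 69 + q; the wedge ps − pb = 55 gives 69 + q − (355/3 - (1/3)q) = 55, so q' = 78.25.
Then pb = 355/3 − (1/3)·78.25 = 92.25 and ps = 69 + 1·78.25 = 147.25.
ΔCS = ½(37 + 78.25)(106 − 92.25) = 792.34375; ΔPS = ½(37 + 78.25)(147.25 − 106) = 2377.03125.
Government spending = 55 × 78.25 = 4303.75.
DWL = ½ × 55 × (78.25 − 37) = 1134.375; fraction = 1134.375 / 4303.75 = 165/626.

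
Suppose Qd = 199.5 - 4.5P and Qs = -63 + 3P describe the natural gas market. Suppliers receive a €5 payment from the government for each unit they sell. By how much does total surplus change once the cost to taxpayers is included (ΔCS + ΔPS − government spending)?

Net change in total surplus = -€22.5

Pre-subsidy: 199.5 - 4.5P = -63 + 3P gives P* = 35, Q* = 42.
With the subsidy, sellers receive Ps = Pb + 5 for each unit, where Pb is the price buyers pay.
Supply in terms of Pb becomes Qs = -63 + 3(Pb + 5) = -48 + 3Pb. Setting this equal to demand: 199.5 - 4.5Pb = -48 + 3Pb, so Pb = 33.
Sellers receive Ps = 33 + 5 = 38; Q' = 199.5 − 4.5·33 = 51.
ΔCS = ½(42 + 51)(35 − 33) = 93; ΔPS = ½(42 + 51)(38 − 35) = 139.5.
Government spending = 5 × 51 = 255.
Net change = 93 + 139.5 − 255 = -22.5. The loss equals the DWL triangle ½·5·9.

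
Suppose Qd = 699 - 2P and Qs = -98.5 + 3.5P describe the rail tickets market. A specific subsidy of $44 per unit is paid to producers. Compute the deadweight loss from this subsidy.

Pre-subsidy: 699 - 2P = -98.5 + 3.5P gives P* = 145, Q* = 409.
With the subsidy, sellers receive Ps = Pb + 44 for each unit, where Pb is the price buyers pay.
Supply in terms of Pb becomes Qs = -98.5 + 3.5(Pb + 44) = 55.5 + 3.5Pb. Setting this equal to demand: 699 - 2Pb = 55.5 + 3.5Pb, so Pb = 117.
Sellers receive Ps = 117 + 44 = 161; Q' = 699 − 2·117 = 465.
The subsidy expands output by 465 − 409 = 56 past the efficient level; on those units the gap between marginal cost and willingness to pay runs from 0 up to 44.
DWL = ½ × 44 × 56 = 1232.

Deadweight loss = $1232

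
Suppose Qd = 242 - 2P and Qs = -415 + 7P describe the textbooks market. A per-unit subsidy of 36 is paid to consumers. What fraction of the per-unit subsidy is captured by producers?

Pre-subsidy: 242 - 2P = -415 + 7P gives P* = 73, Q* = 96.
With the rebate, buyers effectively pay Pb = Ps − 36, where Ps is the price sellers receive.
Demand in terms of Ps becomes Qd = 242 − 2(Ps − 36) = 314 - 2Ps. Setting this equal to supply: 314 - 2Ps = -415 + 7Ps, so Ps = 81.
Buyers pay Pb = 81 − 36 = 45; Q' = -415 + 7·81 = 152.
Buyers' price falls by P* − Pb = 73 − 45 = 28; sellers' price rises by Ps − P* = 81 − 73 = 8.
So producers capture 8/36 = 2/9 of each unit of subsidy.

Producer share = 2/9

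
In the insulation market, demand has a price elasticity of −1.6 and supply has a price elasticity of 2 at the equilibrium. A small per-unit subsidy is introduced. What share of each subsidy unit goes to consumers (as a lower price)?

For a small subsidy around the equilibrium, the benefit split depends on the relative slopes, which at a point are proportional to the elasticities.
Buyer share = εs/(εs + |εd|) = 2/(2 + 1.6) = 5/9; seller share = |εd|/(εs + |εd|) = 4/9.

Consumer share = 5/9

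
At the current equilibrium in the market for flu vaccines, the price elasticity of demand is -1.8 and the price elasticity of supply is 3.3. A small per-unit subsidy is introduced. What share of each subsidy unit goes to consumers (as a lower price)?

For a small subsidy around the equilibrium, the benefit split depends on the relative slopes, which at a point are proportional to the elasticities.
Buyer share = εs/(εs + |εd|) = 3.3/(3.3 + 1.8) = 11/17; seller share = |εd|/(εs + |εd|) = 6/17.

Consumer share = 11/17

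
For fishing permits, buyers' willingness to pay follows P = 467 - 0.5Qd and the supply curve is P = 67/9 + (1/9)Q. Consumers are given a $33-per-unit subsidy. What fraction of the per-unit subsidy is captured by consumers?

Pre-subsidy: 467 - 0.5Q = 67/9 + (1/9)Q gives Q* = 752 and P* = 91.
With the rebate, buyers effectively pay Pb = Ps − 33, where Ps is the price sellers receive.
On the curves, Pb = 467 - 0.5Q and Ps = 67/9 + (1/9)Q; the wedge Ps − Pb = 33 gives 67/9 + (1/9)Q − (467 - 0.5Q) = 33, so Q' = 806.
Then Pb = 467 − 0.5·806 = 64 and Ps = 67/9 + (1/9)·806 = 97.
Buyers' price falls by P* − Pb = 91 − 64 = 27; sellers' price rises by Ps − P* = 97 − 91 = 6.
So consumers capture 27/33 = 9/11 of each unit of subsidy.

Consumer share = 9/11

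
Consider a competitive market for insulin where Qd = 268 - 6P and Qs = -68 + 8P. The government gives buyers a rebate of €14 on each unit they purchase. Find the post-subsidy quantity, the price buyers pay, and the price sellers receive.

Pre-subsidy: 268 - 6P = -68 + 8P gives P* = 24, Q* = 124.
With the rebate, buyers effectively pay Pb = Ps − 14, where Ps is the price sellers receive.
Demand in terms of Ps becomes Qd = 268 − 6(Ps − 14) = 352 - 6Ps. Setting this equal to supply: 352 - 6Ps = -68 + 8Ps, so Ps = 30.
Buyers pay Pb = 30 − 14 = 16; Q' = -68 + 8·30 = 172.

Q' = 172; buyers pay €16; sellers receive €30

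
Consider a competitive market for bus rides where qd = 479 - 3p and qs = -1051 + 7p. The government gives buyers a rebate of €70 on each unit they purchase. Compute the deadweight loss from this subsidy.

Deadweight loss = €5145

Pre-subsidy: 479 - 3p = -1051 + 7p gives p* = 153, q* = 20.
With the rebate, buyers effectively pay pb = ps − 70, where ps is the price sellers receive.
Demand in terms of ps becomes qd = 479 − 3(ps − 70) = 689 - 3ps. Setting this equal to supply: 689 - 3ps = -1051 + 7ps, so ps = 174.
Buyers pay pb = 174 − 70 = 104; q' = -1051 + 7·174 = 167.
The subsidy expands output by 167 − 20 = 147 past the efficient level; on those units the gap between marginal cost and willingness to pay runs from 0 up to 70.
DWL = ½ × 70 × 147 = 5145.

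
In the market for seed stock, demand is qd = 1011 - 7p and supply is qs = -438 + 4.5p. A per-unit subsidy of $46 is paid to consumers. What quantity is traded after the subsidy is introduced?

q' = 255

Pre-subsidy: 1011 - 7p = -438 + 4.5p gives p* = 126, q* = 129.
With the rebate, buyers effectively pay pb = ps − 46, where ps is the price sellers receive.
Demand in terms of ps becomes qd = 1011 − 7(ps − 46) = 1333 - 7ps. Setting this equal to supply: 1333 - 7ps = -438 + 4.5ps, so ps = 154.
Buyers pay pb = 154 − 46 = 108; q' = -438 + 4.5·154 = 255.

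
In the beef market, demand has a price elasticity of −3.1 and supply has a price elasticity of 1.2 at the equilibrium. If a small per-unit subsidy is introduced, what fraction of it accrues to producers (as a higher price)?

Producer share = 31/43

For a small subsidy around the equilibrium, the benefit split depends on the relative slopes, which at a point are proportional to the elasticities.
Buyer share = εs/(εs + |εd|) = 1.2/(1.2 + 3.1) = 12/43; seller share = |εd|/(εs + |εd|) = 31/43.
So producers capture 31/43 of the subsidy.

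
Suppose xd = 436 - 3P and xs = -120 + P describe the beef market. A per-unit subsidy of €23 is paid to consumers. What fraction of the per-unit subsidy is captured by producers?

Producer share = 0.75

Pre-subsidy: 436 - 3P = -120 + P gives P* = 139, x* = 19.
With the rebate, buyers effectively pay Pb = Ps − 23, where Ps is the price sellers receive.
Demand in terms of Ps becomes xd = 436 − 3(Ps − 23) = 505 - 3Ps. Setting this equal to supply: 505 - 3Ps = -120 + Ps, so Ps = 156.25.
Buyers pay Pb = 156.25 − 23 = 133.25; x' = -120 + 1·156.25 = 36.25.
Buyers' price falls by P* − Pb = 139 − 133.25 = 5.75; sellers' price rises by Ps − P* = 156.25 − 139 = 17.25.
So producers capture 17.25/23 = 0.75 of each unit of subsidy.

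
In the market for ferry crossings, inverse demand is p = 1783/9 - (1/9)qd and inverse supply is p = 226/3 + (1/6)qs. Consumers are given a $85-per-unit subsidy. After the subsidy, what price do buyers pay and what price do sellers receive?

Pre-subsidy: 1783/9 - (1/9)q = 226/3 + (1/6)q gives q* = 442 and p* = 149.
With the rebate, buyers effectively pay pb = ps − 85, where ps is the price sellers receive.
On the curves, pb = 1783/9 - (1/9)q and ps = 226/3 + (1/6)q; the wedge ps − pb = 85 gives 226/3 + (1/6)q − (1783/9 - (1/9)q) = 85, so q' = 748.
Then pb = 1783/9 − (1/9)·748 = 115 and ps = 226/3 + (1/6)·748 = 200.

Buyers pay $115; sellers receive $200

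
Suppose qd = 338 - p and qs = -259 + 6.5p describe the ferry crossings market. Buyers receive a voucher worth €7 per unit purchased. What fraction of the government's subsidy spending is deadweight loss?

Pre-subsidy: 338 - p = -259 + 6.5p gives p* = 79.6, q* = 258.4.
With the rebate, buyers effectively pay pb = ps − 7, where ps is the price sellers receive.
Demand in terms of ps becomes qd = 338 − 1(ps − 7) = 345 - ps. Setting this equal to supply: 345 - ps = -259 + 6.5ps, so ps = 1208/15.
Buyers pay pb = 1208/15 − 7 = 1103/15; q' = -259 + 6.5·(1208/15) = 3967/15.
ΔCS = ½(258.4 + 3967/15)(79.6 − 1103/15) = 713713/450; ΔPS = ½(258.4 + 3967/15)(1208/15 − 79.6) = 54901/225.
Government spending = 7 × 3967/15 = 27769/15.
DWL = ½ × 7 × (3967/15 − 258.4) = 637/30; fraction = (637/30) / (27769/15) = 91/7934.

DWL / government spending = 91/7934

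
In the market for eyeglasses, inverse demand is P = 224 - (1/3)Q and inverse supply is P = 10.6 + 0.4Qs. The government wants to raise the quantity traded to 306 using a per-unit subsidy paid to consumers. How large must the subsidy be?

At Q = 306, from the demand curve buyers pay Pb = 224 − (1/3)·306 = 122; from the supply curve sellers need Ps = 10.6 + 0.4·306 = 133.
The subsidy must fill the gap: s = Ps − Pb = 133 − 122 = 11.

Required subsidy s = 11 per unit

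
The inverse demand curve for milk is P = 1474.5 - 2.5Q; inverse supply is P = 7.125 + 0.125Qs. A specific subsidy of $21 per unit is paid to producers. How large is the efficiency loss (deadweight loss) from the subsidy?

Deadweight loss = $84

Pre-subsidy: 1474.5 - 2.5Q = 7.125 + 0.125Q gives Q* = 559 and P* = 77.
With the subsidy, sellers receive Ps = Pb + 21 for each unit, where Pb is the price buyers pay.
On the curves, Pb = 1474.5 - 2.5Q and Ps = 7.125 + 0.125Q; the wedge Ps − Pb = 21 gives 7.125 + 0.125Q − (1474.5 - 2.5Q) = 21, so Q' = 567.
Then Pb = 1474.5 − 2.5·567 = 57 and Ps = 7.125 + 0.125·567 = 78.
The subsidy expands output by 567 − 559 = 8 past the efficient level; on those units the gap between marginal cost and willingness to pay runs from 0 up to 21.
DWL = ½ × 21 × 8 = 84.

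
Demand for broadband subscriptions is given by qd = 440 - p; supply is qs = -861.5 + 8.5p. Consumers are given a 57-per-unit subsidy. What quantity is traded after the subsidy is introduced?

q' = 354

Pre-subsidy: 440 - p = -861.5 + 8.5p gives p* = 137, q* = 303.
With the rebate, buyers effectively pay pb = ps − 57, where ps is the price sellers receive.
Demand in terms of ps becomes qd = 440 − 1(ps − 57) = 497 - ps. Setting this equal to supply: 497 - ps = -861.5 + 8.5ps, so ps = 143.
Buyers pay pb = 143 − 57 = 86; q' = -861.5 + 8.5·143 = 354.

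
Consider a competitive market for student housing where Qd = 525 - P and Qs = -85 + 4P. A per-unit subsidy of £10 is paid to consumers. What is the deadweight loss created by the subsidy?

Deadweight loss = £40

Pre-subsidy: 525 - P = -85 + 4P gives P* = 122, Q* = 403.
With the rebate, buyers effectively pay Pb = Ps − 10, where Ps is the price sellers receive.
Demand in terms of Ps becomes Qd = 525 − 1(Ps − 10) = 535 - Ps. Setting this equal to supply: 535 - Ps = -85 + 4Ps, so Ps = 124.
Buyers pay Pb = 124 − 10 = 114; Q' = -85 + 4·124 = 411.
The subsidy expands output by 411 − 403 = 8 past the efficient level; on those units the gap between marginal cost and willingness to pay runs from 0 up to 10.
DWL = ½ × 10 × 8 = 40.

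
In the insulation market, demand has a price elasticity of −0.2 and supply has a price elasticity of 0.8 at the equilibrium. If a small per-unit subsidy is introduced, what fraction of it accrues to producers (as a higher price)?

For a small subsidy around the equilibrium, the benefit split depends on the relative slopes, which at a point are proportional to the elasticities.
Buyer share = εs/(εs + |εd|) = 0.8/(0.8 + 0.2) = 0.8; seller share = |εd|/(εs + |εd|) = 0.2.
So producers capture 0.2 of the subsidy.

Producer share = 0.2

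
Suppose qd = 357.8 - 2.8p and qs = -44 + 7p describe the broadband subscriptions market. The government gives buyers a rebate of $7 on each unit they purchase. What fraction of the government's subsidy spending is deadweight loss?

DWL / government spending = 7/257

Pre-subsidy: 357.8 - 2.8p = -44 + 7p gives p* = 41, q* = 243.
With the rebate, buyers effectively pay pb = ps − 7, where ps is the price sellers receive.
Demand in terms of ps becomes qd = 357.8 − 2.8(ps − 7) = 377.4 - 2.8ps. Setting this equal to supply: 377.4 - 2.8ps = -44 + 7ps, so ps = 43.
Buyers pay pb = 43 − 7 = 36; q' = -44 + 7·43 = 257.
ΔCS = ½(243 + 257)(41 − 36) = 1250; ΔPS = ½(243 + 257)(43 − 41) = 500.
Government spending = 7 × 257 = 1799.
DWL = ½ × 7 × (257 − 243) = 49; fraction = 49 / 1799 = 7/257.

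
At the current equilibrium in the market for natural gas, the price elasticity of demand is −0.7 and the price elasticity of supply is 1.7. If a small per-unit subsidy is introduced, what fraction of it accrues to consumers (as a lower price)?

Consumer share = 17/24

For a small subsidy around the equilibrium, the benefit split depends on the relative slopes, which at a point are proportional to the elasticities.
Buyer share = εs/(εs + |εd|) = 1.7/(1.7 + 0.7) = 17/24; seller share = |εd|/(εs + |εd|) = 7/24.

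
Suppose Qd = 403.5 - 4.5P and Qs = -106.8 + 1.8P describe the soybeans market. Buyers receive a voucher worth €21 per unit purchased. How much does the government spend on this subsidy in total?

Government cost = €1386

Pre-subsidy: 403.5 - 4.5P = -106.8 + 1.8P gives P* = 81, Q* = 39.
With the rebate, buyers effectively pay Pb = Ps − 21, where Ps is the price sellers receive.
Demand in terms of Ps becomes Qd = 403.5 − 4.5(Ps − 21) = 498 - 4.5Ps. Setting this equal to supply: 498 - 4.5Ps = -106.8 + 1.8Ps, so Ps = 96.
Buyers pay Pb = 96 − 21 = 75; Q' = -106.8 + 1.8·96 = 66.
Government outlay = subsidy × quantity = 21 × 66 = 1386.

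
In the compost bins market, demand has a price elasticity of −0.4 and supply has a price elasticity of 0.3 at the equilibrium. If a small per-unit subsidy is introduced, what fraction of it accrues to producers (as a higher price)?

For a small subsidy around the equilibrium, the benefit split depends on the relative slopes, which at a point are proportional to the elasticities.
Buyer share = εs/(εs + |εd|) = 0.3/(0.3 + 0.4) = 3/7; seller share = |εd|/(εs + |εd|) = 4/7.
So producers capture 4/7 of the subsidy.

Producer share = 4/7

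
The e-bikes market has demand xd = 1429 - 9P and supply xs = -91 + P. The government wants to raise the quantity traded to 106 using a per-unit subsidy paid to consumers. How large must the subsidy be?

At x = 106, invert demand for the buyer price: Pb = (1429 − 106)/9 = 147; invert supply for the seller price: Ps = (106 − (-91))/1 = 197.
The subsidy must fill the gap: s = Ps − Pb = 197 − 147 = 50.

Required subsidy s = 50 per unit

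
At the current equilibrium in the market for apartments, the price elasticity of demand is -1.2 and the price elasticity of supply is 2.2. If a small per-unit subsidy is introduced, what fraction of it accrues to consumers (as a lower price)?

For a small subsidy around the equilibrium, the benefit split depends on the relative slopes, which at a point are proportional to the elasticities.
Buyer share = εs/(εs + |εd|) = 2.2/(2.2 + 1.2) = 11/17; seller share = |εd|/(εs + |εd|) = 6/17.

Consumer share = 11/17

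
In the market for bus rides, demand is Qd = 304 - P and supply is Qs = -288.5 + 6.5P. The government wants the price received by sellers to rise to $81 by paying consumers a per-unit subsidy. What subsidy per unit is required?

Required subsidy s = $15 per unit

At a seller price of 81, quantity supplied is -288.5 + 6.5·81 = 238.
Buyers absorb 238 only when they pay Pb with 304 − 1·Pb = 238, i.e. Pb = 66.
s = Ps − Pb = 81 − 66 = 15.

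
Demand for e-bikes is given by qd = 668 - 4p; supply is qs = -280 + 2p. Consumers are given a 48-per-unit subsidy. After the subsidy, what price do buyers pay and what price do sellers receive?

Buyers pay 142; sellers receive 190

Pre-subsidy: 668 - 4p = -280 + 2p gives p* = 158, q* = 36.
With the rebate, buyers effectively pay pb = ps − 48, where ps is the price sellers receive.
Demand in terms of ps becomes qd = 668 − 4(ps − 48) = 860 - 4ps. Setting this equal to supply: 860 - 4ps = -280 + 2ps, so ps = 190.
Buyers pay pb = 190 − 48 = 142; q' = -280 + 2·190 = 100.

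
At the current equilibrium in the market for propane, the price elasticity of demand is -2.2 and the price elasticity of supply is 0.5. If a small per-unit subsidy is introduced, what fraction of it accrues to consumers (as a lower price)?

For a small subsidy around the equilibrium, the benefit split depends on the relative slopes, which at a point are proportional to the elasticities.
Buyer share = εs/(εs + |εd|) = 0.5/(0.5 + 2.2) = 5/27; seller share = |εd|/(εs + |εd|) = 22/27.

Consumer share = 5/27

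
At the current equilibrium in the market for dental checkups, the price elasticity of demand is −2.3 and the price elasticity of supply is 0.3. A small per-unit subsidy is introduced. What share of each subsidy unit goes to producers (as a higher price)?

For a small subsidy around the equilibrium, the benefit split depends on the relative slopes, which at a point are proportional to the elasticities.
Buyer share = εs/(εs + |εd|) = 0.3/(0.3 + 2.3) = 3/26; seller share = |εd|/(εs + |εd|) = 23/26.
So producers capture 23/26 of the subsidy.

Producer share = 23/26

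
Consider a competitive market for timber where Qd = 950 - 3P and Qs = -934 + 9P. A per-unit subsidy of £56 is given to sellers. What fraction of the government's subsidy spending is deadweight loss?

Pre-subsidy: 950 - 3P = -934 + 9P gives P* = 157, Q* = 479.
With the subsidy, sellers receive Ps = Pb + 56 for each unit, where Pb is the price buyers pay.
Supply in terms of Pb becomes Qs = -934 + 9(Pb + 56) = -430 + 9Pb. Setting this equal to demand: 950 - 3Pb = -430 + 9Pb, so Pb = 115.
Sellers receive Ps = 115 + 56 = 171; Q' = 950 − 3·115 = 605.
ΔCS = ½(479 + 605)(157 − 115) = 22764; ΔPS = ½(479 + 605)(171 − 157) = 7588.
Government spending = 56 × 605 = 33880.
DWL = ½ × 56 × (605 − 479) = 3528; fraction = 3528 / 33880 = 63/605.

DWL / government spending = 63/605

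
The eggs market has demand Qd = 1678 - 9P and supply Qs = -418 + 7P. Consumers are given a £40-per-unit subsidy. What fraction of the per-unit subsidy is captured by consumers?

Pre-subsidy: 1678 - 9P = -418 + 7P gives P* = 131, Q* = 499.
With the rebate, buyers effectively pay Pb = Ps − 40, where Ps is the price sellers receive.
Demand in terms of Ps becomes Qd = 1678 − 9(Ps − 40) = 2038 - 9Ps. Setting this equal to supply: 2038 - 9Ps = -418 + 7Ps, so Ps = 153.5.
Buyers pay Pb = 153.5 − 40 = 113.5; Q' = -418 + 7·153.5 = 656.5.
Buyers' price falls by P* − Pb = 131 − 113.5 = 17.5; sellers' price rises by Ps − P* = 153.5 − 131 = 22.5.
So consumers capture 17.5/40 = 0.4375 of each unit of subsidy.

Consumer share = 0.4375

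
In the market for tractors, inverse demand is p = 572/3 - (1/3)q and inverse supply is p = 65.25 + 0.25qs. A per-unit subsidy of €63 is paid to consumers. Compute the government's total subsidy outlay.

Pre-subsidy: 572/3 - (1/3)q = 65.25 + 0.25q gives q* = 215 and p* = 119.
With the rebate, buyers effectively pay pb = ps − 63, where ps is the price sellers receive.
On the curves, pb = 572/3 - (1/3)q and ps = 65.25 + 0.25q; the wedge ps − pb = 63 gives 65.25 + 0.25q − (572/3 - (1/3)q) = 63, so q' = 323.
Then pb = 572/3 − (1/3)·323 = 83 and ps = 65.25 + 0.25·323 = 146.
Government outlay = subsidy × quantity = 63 × 323 = 20349.

Government cost = €20349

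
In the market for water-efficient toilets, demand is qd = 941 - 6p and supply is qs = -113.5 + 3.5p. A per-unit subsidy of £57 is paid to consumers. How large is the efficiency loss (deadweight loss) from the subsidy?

Pre-subsidy: 941 - 6p = -113.5 + 3.5p gives p* = 111, q* = 275.
With the rebate, buyers effectively pay pb = ps − 57, where ps is the price sellers receive.
Demand in terms of ps becomes qd = 941 − 6(ps − 57) = 1283 - 6ps. Setting this equal to supply: 1283 - 6ps = -113.5 + 3.5ps, so ps = 147.
Buyers pay pb = 147 − 57 = 90; q' = -113.5 + 3.5·147 = 401.
The subsidy expands output by 401 − 275 = 126 past the efficient level; on those units the gap between marginal cost and willingness to pay runs from 0 up to 57.
DWL = ½ × 57 × 126 = 3591.

Deadweight loss = £3591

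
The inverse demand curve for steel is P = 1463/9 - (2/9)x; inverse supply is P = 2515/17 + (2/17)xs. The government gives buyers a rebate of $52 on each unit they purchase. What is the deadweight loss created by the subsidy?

Pre-subsidy: 1463/9 - (2/9)x = 2515/17 + (2/17)x gives x* = 43 and P* = 153.
With the rebate, buyers effectively pay Pb = Ps − 52, where Ps is the price sellers receive.
On the curves, Pb = 1463/9 - (2/9)x and Ps = 2515/17 + (2/17)x; the wedge Ps − Pb = 52 gives 2515/17 + (2/17)x − (1463/9 - (2/9)x) = 52, so x' = 196.
Then Pb = 1463/9 − (2/9)·196 = 119 and Ps = 2515/17 + (2/17)·196 = 171.
The subsidy expands output by 196 − 43 = 153 past the efficient level; on those units the gap between marginal cost and willingness to pay runs from 0 up to 52.
DWL = ½ × 52 × 153 = 3978.

Deadweight loss = $3978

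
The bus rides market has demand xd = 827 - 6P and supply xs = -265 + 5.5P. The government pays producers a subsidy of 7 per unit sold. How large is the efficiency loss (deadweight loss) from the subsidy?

Pre-subsidy: 827 - 6P = -265 + 5.5P gives P* = 2184/23, x* = 5917/23.
With the subsidy, sellers receive Ps = Pb + 7 for each unit, where Pb is the price buyers pay.
Supply in terms of Pb becomes xs = -265 + 5.5(Pb + 7) = -226.5 + 5.5Pb. Setting this equal to demand: 827 - 6Pb = -226.5 + 5.5Pb, so Pb = 2107/23.
Sellers receive Ps = 2107/23 + 7 = 2268/23; x' = 827 − 6·(2107/23) = 6379/23.
The subsidy expands output by 6379/23 − 5917/23 = 462/23 past the efficient level; on those units the gap between marginal cost and willingness to pay runs from 0 up to 7.
DWL = ½ × 7 × 462/23 = 1617/23.

Deadweight loss = 1617/23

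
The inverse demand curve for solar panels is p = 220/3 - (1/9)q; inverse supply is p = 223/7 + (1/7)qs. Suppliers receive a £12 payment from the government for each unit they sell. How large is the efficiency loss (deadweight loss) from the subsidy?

Deadweight loss = £283.5

Pre-subsidy: 220/3 - (1/9)q = 223/7 + (1/7)q gives q* = 163.3125 and p* = 55.1875.
With the subsidy, sellers receive ps = pb + 12 for each unit, where pb is the price buyers pay.
On the curves, pb = 220/3 - (1/9)q and ps = 223/7 + (1/7)q; the wedge ps − pb = 12 gives 223/7 + (1/7)q − (220/3 - (1/9)q) = 12, so q' = 210.5625.
Then pb = 220/3 − (1/9)·210.5625 = 49.9375 and ps = 223/7 + (1/7)·210.5625 = 61.9375.
The subsidy expands output by 210.5625 − 163.3125 = 47.25 past the efficient level; on those units the gap between marginal cost and willingness to pay runs from 0 up to 12.
DWL = ½ × 12 × 47.25 = 283.5.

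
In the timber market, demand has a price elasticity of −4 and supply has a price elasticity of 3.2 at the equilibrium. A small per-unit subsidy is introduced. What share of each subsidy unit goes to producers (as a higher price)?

Producer share = 5/9

For a small subsidy around the equilibrium, the benefit split depends on the relative slopes, which at a point are proportional to the elasticities.
Buyer share = εs/(εs + |εd|) = 3.2/(3.2 + 4) = 4/9; seller share = |εd|/(εs + |εd|) = 5/9.
So producers capture 5/9 of the subsidy.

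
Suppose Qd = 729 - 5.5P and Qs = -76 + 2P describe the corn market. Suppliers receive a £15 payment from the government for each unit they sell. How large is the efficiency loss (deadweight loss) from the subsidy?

Deadweight loss = £165

Pre-subsidy: 729 - 5.5P = -76 + 2P gives P* = 322/3, Q* = 416/3.
With the subsidy, sellers receive Ps = Pb + 15 for each unit, where Pb is the price buyers pay.
Supply in terms of Pb becomes Qs = -76 + 2(Pb + 15) = -46 + 2Pb. Setting this equal to demand: 729 - 5.5Pb = -46 + 2Pb, so Pb = 310/3.
Sellers receive Ps = 310/3 + 15 = 355/3; Q' = 729 − 5.5·(310/3) = 482/3.
The subsidy expands output by 482/3 − 416/3 = 22 past the efficient level; on those units the gap between marginal cost and willingness to pay runs from 0 up to 15.
DWL = ½ × 15 × 22 = 165.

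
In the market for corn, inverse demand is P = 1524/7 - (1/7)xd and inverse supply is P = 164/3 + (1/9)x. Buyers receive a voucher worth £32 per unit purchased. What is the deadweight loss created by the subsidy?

Deadweight loss = £2016

Pre-subsidy: 1524/7 - (1/7)x = 164/3 + (1/9)x gives x* = 642 and P* = 126.
With the rebate, buyers effectively pay Pb = Ps − 32, where Ps is the price sellers receive.
On the curves, Pb = 1524/7 - (1/7)x and Ps = 164/3 + (1/9)x; the wedge Ps − Pb = 32 gives 164/3 + (1/9)x − (1524/7 - (1/7)x) = 32, so x' = 768.
Then Pb = 1524/7 − (1/7)·768 = 108 and Ps = 164/3 + (1/9)·768 = 140.
The subsidy expands output by 768 − 642 = 126 past the efficient level; on those units the gap between marginal cost and willingness to pay runs from 0 up to 32.
DWL = ½ × 32 × 126 = 2016.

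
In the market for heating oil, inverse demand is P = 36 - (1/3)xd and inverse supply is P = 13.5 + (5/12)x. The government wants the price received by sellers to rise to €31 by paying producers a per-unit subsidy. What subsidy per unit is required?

Required subsidy s = €9 per unit

At a seller price of 31, quantity supplied is -32.4 + 2.4·31 = 42.
Buyers absorb 42 only when they pay Pb = 36 − (1/3)·42 = 22.
s = Ps − Pb = 31 − 22 = 9.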